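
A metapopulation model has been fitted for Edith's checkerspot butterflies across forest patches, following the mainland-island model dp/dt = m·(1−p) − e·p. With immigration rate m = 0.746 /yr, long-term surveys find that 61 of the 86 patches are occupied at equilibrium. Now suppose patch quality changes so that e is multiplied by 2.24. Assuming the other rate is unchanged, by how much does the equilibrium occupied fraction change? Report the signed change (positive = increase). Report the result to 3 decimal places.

-0.188

Observed p* = 61/86 = 0.70930.
Balance m(1−p*) = e·p* gives e = m(1−p*)/p* = 0.746×0.29070/0.70930 = 0.30574.
New p* = m/(m+e) = 0.74600/(0.74600+0.68486) = 0.52136.
Δp* = 0.52136 − 0.70930 = -0.18794.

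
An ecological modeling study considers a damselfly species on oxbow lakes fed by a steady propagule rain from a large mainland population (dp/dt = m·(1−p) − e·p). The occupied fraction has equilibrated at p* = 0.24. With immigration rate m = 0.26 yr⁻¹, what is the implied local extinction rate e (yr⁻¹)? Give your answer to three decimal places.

0.823

At equilibrium m(1−p*) = e·p*, so e = m(1−p*)/p*.
e = 0.26 × 0.7600 / 0.24 = 0.8233.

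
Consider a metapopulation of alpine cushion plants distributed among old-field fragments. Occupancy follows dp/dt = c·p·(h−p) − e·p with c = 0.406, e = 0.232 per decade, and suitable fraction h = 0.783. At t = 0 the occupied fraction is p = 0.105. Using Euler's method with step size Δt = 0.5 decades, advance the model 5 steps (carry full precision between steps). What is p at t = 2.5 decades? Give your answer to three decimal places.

0.116

Update rule: p ← p + [c·p·(h−p) − e·p]·Δt with Δt = 0.5.
step 1: Δp = +0.00227, p = 0.10727
step 2: Δp = +0.00227, p = 0.10954
step 3: Δp = +0.00227, p = 0.11181
step 4: Δp = +0.00226, p = 0.11408
step 5: Δp = +0.00226, p = 0.11633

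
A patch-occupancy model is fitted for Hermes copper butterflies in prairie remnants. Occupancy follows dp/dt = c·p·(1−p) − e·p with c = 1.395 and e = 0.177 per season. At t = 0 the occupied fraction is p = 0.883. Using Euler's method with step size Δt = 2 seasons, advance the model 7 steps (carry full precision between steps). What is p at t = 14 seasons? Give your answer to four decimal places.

Update rule: p ← p + [c·p·(1−p) − e·p]·Δt with Δt = 2.
t = 2: p = 0.88300 + (-0.02434) = 0.85866
t = 4: p = 0.85866 + (+0.03465) = 0.89330
t = 6: p = 0.89330 + (-0.05031) = 0.84300
t = 8: p = 0.84300 + (+0.07085) = 0.91384
t = 10: p = 0.91384 + (-0.10383) = 0.81001
t = 12: p = 0.81001 + (+0.14262) = 0.95263
t = 14: p = 0.95263 + (-0.21132) = 0.74130

0.7413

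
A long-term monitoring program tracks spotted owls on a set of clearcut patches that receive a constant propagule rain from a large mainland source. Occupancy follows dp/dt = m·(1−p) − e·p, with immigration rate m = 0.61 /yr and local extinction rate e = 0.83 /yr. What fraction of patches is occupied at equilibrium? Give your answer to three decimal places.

0.424

At equilibrium the propagule rain into empty patches balances local extinction: m(1−p*) = e·p*.
p* = m/(m+e) = 0.61/(0.61+0.83) = 0.61/1.4400 = 0.4236.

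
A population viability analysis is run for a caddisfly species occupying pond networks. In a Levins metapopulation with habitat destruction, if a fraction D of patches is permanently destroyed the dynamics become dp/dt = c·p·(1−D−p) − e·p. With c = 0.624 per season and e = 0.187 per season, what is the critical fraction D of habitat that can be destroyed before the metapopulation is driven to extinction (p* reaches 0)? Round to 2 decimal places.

The nontrivial equilibrium is p* = (1−D) − e/c; extinction occurs when this hits zero.
So D_crit = 1 − e/c = 1 − 0.187/0.624 = 1 − 0.2997 = 0.7003.
This equals the undisturbed p*, a classic result of Lande's extension.

0.70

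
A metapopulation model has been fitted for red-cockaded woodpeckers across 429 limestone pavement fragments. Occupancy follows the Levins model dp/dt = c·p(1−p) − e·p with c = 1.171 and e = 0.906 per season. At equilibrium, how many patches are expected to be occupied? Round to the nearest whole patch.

97

p* = 1 − e/c = 1 − 0.906/1.171 = 0.2263.
Expected occupied patches = N × p* = 429 × 0.2263 = 97.08 ≈ 97.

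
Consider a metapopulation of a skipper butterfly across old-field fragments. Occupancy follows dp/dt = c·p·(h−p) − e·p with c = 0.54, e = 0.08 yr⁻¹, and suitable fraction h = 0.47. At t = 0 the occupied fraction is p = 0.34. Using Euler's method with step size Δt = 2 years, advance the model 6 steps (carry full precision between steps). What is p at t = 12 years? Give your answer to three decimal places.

Update rule: p ← p + [c·p·(h−p) − e·p]·Δt with Δt = 2.
t = 2: p = 0.34000 + (-0.00666) = 0.33334
t = 4: p = 0.33334 + (-0.00413) = 0.32920
t = 6: p = 0.32920 + (-0.00261) = 0.32659
t = 8: p = 0.32659 + (-0.00167) = 0.32492
t = 10: p = 0.32492 + (-0.00108) = 0.32384
t = 12: p = 0.32384 + (-0.00070) = 0.32315

0.323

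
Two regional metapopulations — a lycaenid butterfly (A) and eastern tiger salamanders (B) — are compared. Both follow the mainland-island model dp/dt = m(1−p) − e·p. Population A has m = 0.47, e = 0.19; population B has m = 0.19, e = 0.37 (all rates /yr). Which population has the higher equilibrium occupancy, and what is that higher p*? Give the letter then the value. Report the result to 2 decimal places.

A, 0.71

A: p*_A = m/(m+e) = 0.47/0.6600 = 0.7121.
B: p*_B = 0.19/0.5600 = 0.3393.
A is higher at 0.7121.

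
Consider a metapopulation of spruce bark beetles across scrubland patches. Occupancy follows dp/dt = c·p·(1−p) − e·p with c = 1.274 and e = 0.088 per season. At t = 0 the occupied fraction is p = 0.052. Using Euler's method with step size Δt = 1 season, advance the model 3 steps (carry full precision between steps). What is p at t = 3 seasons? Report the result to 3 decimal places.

Update rule: p ← p + [c·p·(1−p) − e·p]·Δt with Δt = 1.
  1  |  dp/dt·Δt = +0.058227  |  p_1 = 0.110227
  2  |  dp/dt·Δt = +0.115250  |  p_2 = 0.225477
  3  |  dp/dt·Δt = +0.202646  |  p_3 = 0.428123

0.428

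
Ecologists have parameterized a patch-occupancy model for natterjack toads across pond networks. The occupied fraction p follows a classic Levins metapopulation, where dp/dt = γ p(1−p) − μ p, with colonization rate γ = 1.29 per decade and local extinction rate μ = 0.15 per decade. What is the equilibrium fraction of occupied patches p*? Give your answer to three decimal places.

Setting dp/dt = 0 and dividing through by p* gives γ·(1−p*) = μ.
So p* = 1 − μ/γ = 1 − 0.15/1.29 = 1 − 0.1163 = 0.8837.

0.884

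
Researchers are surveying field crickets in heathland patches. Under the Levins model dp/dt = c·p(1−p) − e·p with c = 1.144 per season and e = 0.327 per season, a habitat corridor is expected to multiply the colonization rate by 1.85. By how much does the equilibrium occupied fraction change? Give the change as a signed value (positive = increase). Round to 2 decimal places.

Before: p* = 1 − 0.327/1.144 = 0.7142.
After the change, c = 2.1164, e = 0.327, so p* = 1 − 0.327/2.1164 = 0.8455.
Δp* = 0.8455 − 0.7142 = +0.1313.

0.13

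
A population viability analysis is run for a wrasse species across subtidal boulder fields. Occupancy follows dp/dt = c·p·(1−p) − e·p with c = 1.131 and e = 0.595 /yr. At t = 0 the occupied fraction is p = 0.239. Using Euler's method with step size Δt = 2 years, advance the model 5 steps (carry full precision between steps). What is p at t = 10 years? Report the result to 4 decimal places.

0.4739

Update rule: p ← p + [c·p·(1−p) − e·p]·Δt with Δt = 2.
  1  |  dp/dt·Δt = +0.127000  |  p_1 = 0.366000
  2  |  dp/dt·Δt = +0.089343  |  p_2 = 0.455344
  3  |  dp/dt·Δt = +0.019130  |  p_3 = 0.474474
  4  |  dp/dt·Δt = -0.000598  |  p_4 = 0.473876
  5  |  dp/dt·Δt = +0.000044  |  p_5 = 0.473920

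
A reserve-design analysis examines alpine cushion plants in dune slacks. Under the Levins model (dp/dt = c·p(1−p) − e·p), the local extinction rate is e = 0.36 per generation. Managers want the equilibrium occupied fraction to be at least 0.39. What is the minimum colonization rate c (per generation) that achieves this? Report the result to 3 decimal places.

0.590

p* = 1 − e/c ≥ 0.39 requires e/c ≤ 0.6100, i.e. c ≥ e/0.6100.
c_min = 0.36/0.6100 = 0.5902.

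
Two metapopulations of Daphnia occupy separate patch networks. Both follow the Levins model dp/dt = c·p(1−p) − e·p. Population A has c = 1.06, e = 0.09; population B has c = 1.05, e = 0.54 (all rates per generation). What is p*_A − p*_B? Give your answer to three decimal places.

A: p*_A = 1 − 0.09/1.06 = 0.9151.
B: p*_B = 1 − 0.54/1.05 = 0.4857.
p*_A − p*_B = 0.9151 − 0.4857 = 0.4294.

0.429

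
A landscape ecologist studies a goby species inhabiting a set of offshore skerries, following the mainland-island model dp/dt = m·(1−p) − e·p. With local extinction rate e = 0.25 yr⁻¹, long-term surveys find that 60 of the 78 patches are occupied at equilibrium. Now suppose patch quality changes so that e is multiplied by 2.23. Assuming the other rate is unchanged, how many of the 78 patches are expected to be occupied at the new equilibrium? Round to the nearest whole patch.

Observed p* = 60/78 = 0.76923.
Balance m(1−p*) = e·p* gives m = e·p*/(1−p*) = 0.25×0.76923/0.23077 = 0.83333.
New p* = m/(m+e) = 0.83333/(0.83333+0.55750) = 0.59916.
Expected occupied = 78 × 0.59916 = 46.73 ≈ 47.

47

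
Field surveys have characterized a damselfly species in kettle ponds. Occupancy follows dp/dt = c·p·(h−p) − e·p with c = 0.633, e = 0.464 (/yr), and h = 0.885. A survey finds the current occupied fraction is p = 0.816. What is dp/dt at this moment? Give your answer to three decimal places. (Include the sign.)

Colonization term: c·p·(h−p) = 0.633×0.816×0.0690 = 0.03564.
Extinction term: e·p = 0.37862.
dp/dt = 0.03564 − 0.37862 = -0.34298.

-0.343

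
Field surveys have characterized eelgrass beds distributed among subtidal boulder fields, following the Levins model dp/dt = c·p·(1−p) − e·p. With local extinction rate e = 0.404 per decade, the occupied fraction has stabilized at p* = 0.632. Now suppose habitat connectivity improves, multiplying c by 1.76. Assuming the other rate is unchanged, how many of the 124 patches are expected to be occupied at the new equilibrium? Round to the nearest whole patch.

Balance c(1−p*) = e gives c = e/(1 − 0.63200) = 0.404/0.36800 = 1.09783.
New p* = 1 − e/c = 1 − 0.40400/1.93218 = 0.79091.
Expected occupied = 124 × 0.79091 = 98.07 ≈ 98.

98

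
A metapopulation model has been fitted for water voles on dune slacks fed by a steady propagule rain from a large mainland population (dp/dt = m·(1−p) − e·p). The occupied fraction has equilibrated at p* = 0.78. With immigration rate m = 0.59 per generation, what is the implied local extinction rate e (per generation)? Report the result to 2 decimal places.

0.17

At equilibrium m(1−p*) = e·p*, so e = m(1−p*)/p*.
e = 0.59 × 0.2200 / 0.78 = 0.1664.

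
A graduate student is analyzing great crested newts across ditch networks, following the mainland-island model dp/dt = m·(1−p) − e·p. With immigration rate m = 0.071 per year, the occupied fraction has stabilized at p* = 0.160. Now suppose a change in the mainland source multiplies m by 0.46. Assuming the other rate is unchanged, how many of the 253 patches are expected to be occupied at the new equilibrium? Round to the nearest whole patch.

20

Balance m(1−p*) = e·p* gives e = m(1−p*)/p* = 0.071×0.84000/0.16000 = 0.37275.
New p* = m/(m+e) = 0.03266/(0.03266+0.37275) = 0.08056.
Expected occupied = 253 × 0.08056 = 20.38 ≈ 20.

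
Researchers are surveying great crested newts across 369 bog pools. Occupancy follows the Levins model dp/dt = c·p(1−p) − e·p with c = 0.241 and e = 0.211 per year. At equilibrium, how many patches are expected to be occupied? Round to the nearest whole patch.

p* = 1 − e/c = 1 − 0.211/0.241 = 0.1245.
Expected occupied patches = N × p* = 369 × 0.1245 = 45.93 ≈ 46.

46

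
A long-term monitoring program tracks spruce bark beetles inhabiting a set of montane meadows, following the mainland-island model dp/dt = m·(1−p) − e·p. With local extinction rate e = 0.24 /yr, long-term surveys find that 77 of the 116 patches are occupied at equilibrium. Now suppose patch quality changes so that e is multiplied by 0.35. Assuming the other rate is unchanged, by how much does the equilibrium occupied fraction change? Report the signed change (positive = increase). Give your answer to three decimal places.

0.186

Observed p* = 77/116 = 0.66379.
Balance m(1−p*) = e·p* gives m = e·p*/(1−p*) = 0.24×0.66379/0.33621 = 0.47384.
New p* = m/(m+e) = 0.47384/(0.47384+0.08400) = 0.84942.
Δp* = 0.84942 − 0.66379 = +0.18563.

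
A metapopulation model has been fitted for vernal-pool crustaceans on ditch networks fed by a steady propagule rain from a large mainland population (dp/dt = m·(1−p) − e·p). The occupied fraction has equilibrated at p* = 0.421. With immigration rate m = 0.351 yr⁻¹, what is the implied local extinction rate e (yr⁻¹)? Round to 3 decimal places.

At equilibrium m(1−p*) = e·p*, so e = m(1−p*)/p*.
e = 0.351 × 0.5790 / 0.421 = 0.4827.

0.483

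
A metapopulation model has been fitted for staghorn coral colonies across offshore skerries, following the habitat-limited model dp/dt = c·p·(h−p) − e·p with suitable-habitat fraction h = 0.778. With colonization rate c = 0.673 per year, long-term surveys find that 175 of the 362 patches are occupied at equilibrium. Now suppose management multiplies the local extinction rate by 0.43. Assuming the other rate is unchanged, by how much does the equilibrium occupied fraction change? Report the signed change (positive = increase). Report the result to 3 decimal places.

0.168

Observed p* = 175/362 = 0.48343.
Balance c(h−p*) = e gives e = 0.673×(0.778 − 0.48343) = 0.19825.
New p* = 0.778 − e/c = 0.778 − 0.08525/0.67300 = 0.65133.
Δp* = 0.65133 − 0.48343 = +0.16790.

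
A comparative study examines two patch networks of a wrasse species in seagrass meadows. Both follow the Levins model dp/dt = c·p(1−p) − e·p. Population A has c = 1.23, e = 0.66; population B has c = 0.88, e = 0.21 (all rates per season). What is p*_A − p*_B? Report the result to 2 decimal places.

A: p*_A = 1 − 0.66/1.23 = 0.4634.
B: p*_B = 1 − 0.21/0.88 = 0.7614.
p*_A − p*_B = 0.4634 − 0.7614 = -0.2979.

-0.30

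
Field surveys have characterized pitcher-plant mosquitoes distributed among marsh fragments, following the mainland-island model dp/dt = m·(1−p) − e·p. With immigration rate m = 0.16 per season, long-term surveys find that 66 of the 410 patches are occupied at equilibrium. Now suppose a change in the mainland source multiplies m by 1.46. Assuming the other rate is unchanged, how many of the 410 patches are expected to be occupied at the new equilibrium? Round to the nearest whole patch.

90

Observed p* = 66/410 = 0.16098.
Balance m(1−p*) = e·p* gives e = m(1−p*)/p* = 0.16×0.83902/0.16098 = 0.83391.
New p* = m/(m+e) = 0.23360/(0.23360+0.83391) = 0.21883.
Expected occupied = 410 × 0.21883 = 89.72 ≈ 90.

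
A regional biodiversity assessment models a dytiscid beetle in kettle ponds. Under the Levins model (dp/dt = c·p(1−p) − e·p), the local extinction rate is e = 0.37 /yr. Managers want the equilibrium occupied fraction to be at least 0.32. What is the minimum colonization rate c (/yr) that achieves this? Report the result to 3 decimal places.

0.544

p* = 1 − e/c ≥ 0.32 requires e/c ≤ 0.6800, i.e. c ≥ e/0.6800.
c_min = 0.37/0.6800 = 0.5441.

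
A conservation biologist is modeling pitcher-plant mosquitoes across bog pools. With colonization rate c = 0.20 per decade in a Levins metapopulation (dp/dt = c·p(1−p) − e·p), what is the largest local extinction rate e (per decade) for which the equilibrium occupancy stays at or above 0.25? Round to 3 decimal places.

1 − e/c ≥ 0.25 ⇒ e ≤ c(1 − 0.25) = 0.20 × 0.7500.
e_max = 0.1500.

0.150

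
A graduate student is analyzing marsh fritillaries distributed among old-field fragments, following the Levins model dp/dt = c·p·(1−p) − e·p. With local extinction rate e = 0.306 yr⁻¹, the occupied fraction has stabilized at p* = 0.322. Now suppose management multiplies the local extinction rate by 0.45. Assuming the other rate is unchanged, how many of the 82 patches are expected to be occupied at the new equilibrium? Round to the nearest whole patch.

57

Balance c(1−p*) = e gives c = e/(1 − 0.32200) = 0.306/0.67800 = 0.45133.
New p* = 1 − e/c = 1 − 0.13770/0.45133 = 0.69490.
Expected occupied = 82 × 0.69490 = 56.98 ≈ 57.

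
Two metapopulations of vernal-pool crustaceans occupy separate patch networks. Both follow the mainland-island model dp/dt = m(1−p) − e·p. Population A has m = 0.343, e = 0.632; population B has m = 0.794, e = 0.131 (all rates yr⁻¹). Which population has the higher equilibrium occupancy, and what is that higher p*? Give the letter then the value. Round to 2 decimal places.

A: p*_A = m/(m+e) = 0.343/0.9750 = 0.3518.
B: p*_B = 0.794/0.9250 = 0.8584.
B is higher at 0.8584.

B, 0.86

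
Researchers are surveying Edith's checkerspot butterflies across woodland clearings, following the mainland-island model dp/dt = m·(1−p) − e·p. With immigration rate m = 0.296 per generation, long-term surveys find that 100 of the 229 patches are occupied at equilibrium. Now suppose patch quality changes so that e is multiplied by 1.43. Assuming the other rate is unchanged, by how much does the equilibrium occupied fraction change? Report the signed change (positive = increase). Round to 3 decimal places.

-0.085

Observed p* = 100/229 = 0.43668.
Balance m(1−p*) = e·p* gives e = m(1−p*)/p* = 0.296×0.56332/0.43668 = 0.38184.
New p* = m/(m+e) = 0.29600/(0.29600+0.54603) = 0.35153.
Δp* = 0.35153 − 0.43668 = -0.08515.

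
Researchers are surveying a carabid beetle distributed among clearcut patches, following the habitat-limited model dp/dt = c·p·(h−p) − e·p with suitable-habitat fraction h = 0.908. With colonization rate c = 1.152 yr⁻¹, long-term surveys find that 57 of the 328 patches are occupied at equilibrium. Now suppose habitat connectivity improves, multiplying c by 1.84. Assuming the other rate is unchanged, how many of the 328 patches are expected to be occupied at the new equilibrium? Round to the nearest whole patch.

167

Observed p* = 57/328 = 0.17378.
Balance c(h−p*) = e gives e = 1.152×(0.908 − 0.17378) = 0.84582.
New p* = 0.908 − e/c = 0.908 − 0.84582/2.11968 = 0.50897.
Expected occupied = 328 × 0.50897 = 166.94 ≈ 167.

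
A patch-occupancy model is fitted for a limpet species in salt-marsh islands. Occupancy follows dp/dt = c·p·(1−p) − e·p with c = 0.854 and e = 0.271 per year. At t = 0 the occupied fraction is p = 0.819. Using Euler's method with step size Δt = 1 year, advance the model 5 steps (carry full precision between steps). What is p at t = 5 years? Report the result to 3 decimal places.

Update rule: p ← p + [c·p·(1−p) − e·p]·Δt with Δt = 1.
t = 1: p = 0.81900 + (-0.09535) = 0.72365
t = 2: p = 0.72365 + (-0.02532) = 0.69832
t = 3: p = 0.69832 + (-0.00934) = 0.68899
t = 4: p = 0.68899 + (-0.00372) = 0.68527
t = 5: p = 0.68527 + (-0.00152) = 0.68375

0.684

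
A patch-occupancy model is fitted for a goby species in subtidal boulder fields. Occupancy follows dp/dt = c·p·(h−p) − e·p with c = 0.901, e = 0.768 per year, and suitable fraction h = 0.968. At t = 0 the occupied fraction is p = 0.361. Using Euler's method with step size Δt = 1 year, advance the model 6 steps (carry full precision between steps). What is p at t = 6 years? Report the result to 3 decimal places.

0.170

Update rule: p ← p + [c·p·(h−p) − e·p]·Δt with Δt = 1.
t = 1: p = 0.36100 + (-0.07981) = 0.28119
t = 2: p = 0.28119 + (-0.04195) = 0.23924
t = 3: p = 0.23924 + (-0.02665) = 0.21259
t = 4: p = 0.21259 + (-0.01858) = 0.19402
t = 5: p = 0.19402 + (-0.01371) = 0.18031
t = 6: p = 0.18031 + (-0.01051) = 0.16980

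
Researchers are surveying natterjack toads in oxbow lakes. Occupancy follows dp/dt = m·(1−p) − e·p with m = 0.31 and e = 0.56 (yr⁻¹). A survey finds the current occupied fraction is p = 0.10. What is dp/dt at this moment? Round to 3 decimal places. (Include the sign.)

0.223

Colonization term: m·(1−p) = 0.31×0.9000 = 0.27900.
Extinction term: e·p = 0.05600.
dp/dt = 0.27900 − 0.05600 = 0.22300.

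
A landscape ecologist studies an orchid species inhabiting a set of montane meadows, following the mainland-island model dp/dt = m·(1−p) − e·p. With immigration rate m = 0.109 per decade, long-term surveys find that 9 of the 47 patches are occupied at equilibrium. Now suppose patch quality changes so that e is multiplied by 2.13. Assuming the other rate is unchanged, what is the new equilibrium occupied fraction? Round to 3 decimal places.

0.100

Observed p* = 9/47 = 0.19149.
Balance m(1−p*) = e·p* gives e = m(1−p*)/p* = 0.109×0.80851/0.19149 = 0.46022.
New p* = m/(m+e) = 0.10900/(0.10900+0.98027) = 0.10007.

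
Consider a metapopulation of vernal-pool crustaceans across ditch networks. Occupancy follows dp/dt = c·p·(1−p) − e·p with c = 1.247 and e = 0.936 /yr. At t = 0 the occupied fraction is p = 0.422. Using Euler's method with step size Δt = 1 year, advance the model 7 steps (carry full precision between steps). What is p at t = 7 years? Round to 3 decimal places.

0.255

Update rule: p ← p + [c·p·(1−p) − e·p]·Δt with Δt = 1.
p: 0.42200 → 0.33117  (Δp = -0.09083)
p: 0.33117 → 0.29740  (Δp = -0.03377)
p: 0.29740 → 0.27960  (Δp = -0.01780)
p: 0.27960 → 0.26907  (Δp = -0.01053)
p: 0.26907 → 0.26247  (Δp = -0.00660)
p: 0.26247 → 0.25819  (Δp = -0.00428)
p: 0.25819 → 0.25536  (Δp = -0.00283)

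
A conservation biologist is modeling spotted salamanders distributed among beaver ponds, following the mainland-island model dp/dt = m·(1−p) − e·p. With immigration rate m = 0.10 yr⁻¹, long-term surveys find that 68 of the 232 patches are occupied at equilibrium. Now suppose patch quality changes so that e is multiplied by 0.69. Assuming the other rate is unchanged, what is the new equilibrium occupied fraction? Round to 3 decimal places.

Observed p* = 68/232 = 0.29310.
Balance m(1−p*) = e·p* gives e = m(1−p*)/p* = 0.10×0.70690/0.29310 = 0.24118.
New p* = m/(m+e) = 0.10000/(0.10000+0.16641) = 0.37536.

0.375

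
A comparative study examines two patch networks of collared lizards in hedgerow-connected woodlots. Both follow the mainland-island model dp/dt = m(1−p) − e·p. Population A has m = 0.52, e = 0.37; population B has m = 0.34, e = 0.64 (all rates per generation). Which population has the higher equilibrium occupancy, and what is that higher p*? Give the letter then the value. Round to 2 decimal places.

A: p*_A = m/(m+e) = 0.52/0.8900 = 0.5843.
B: p*_B = 0.34/0.9800 = 0.3469.
A is higher at 0.5843.

A, 0.58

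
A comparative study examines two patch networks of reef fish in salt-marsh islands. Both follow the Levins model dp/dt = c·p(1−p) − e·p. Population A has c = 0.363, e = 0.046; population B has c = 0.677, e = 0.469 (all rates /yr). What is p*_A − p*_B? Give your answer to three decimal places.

0.566

A: p*_A = 1 − 0.046/0.363 = 0.8733.
B: p*_B = 1 − 0.469/0.677 = 0.3072.
p*_A − p*_B = 0.8733 − 0.3072 = 0.5660.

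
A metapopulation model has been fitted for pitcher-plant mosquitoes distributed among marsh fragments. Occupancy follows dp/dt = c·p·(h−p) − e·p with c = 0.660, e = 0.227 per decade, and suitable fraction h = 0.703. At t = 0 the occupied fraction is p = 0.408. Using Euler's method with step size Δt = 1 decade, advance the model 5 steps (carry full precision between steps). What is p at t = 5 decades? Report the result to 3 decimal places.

Update rule: p ← p + [c·p·(h−p) − e·p]·Δt with Δt = 1.
step 1: Δp = -0.01318, p = 0.39482
step 2: Δp = -0.00932, p = 0.38550
step 3: Δp = -0.00673, p = 0.37878
step 4: Δp = -0.00493, p = 0.37385
step 5: Δp = -0.00365, p = 0.37020

0.370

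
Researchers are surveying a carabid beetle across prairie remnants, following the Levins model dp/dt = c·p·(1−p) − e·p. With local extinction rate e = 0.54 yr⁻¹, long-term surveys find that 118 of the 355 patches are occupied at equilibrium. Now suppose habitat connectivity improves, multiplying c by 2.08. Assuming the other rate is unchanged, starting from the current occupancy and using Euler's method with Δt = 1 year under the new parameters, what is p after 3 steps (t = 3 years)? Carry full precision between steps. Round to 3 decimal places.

0.681

Observed p* = 118/355 = 0.33239.
Balance c(1−p*) = e gives c = e/(1 − 0.33239) = 0.54/0.66761 = 0.80886.
Starting from p₀ = 0.33239; update p ← p + (dp/dt)·Δt with the new parameters.
step 1: Δp = +0.19385, p = 0.52625
step 2: Δp = +0.13528, p = 0.66152
step 3: Δp = +0.01949, p = 0.68101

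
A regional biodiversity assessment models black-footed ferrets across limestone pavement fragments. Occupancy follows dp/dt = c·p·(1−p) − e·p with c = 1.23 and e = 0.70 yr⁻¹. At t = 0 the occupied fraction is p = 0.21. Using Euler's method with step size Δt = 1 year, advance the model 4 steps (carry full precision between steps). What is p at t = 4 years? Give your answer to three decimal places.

Update rule: p ← p + [c·p·(1−p) − e·p]·Δt with Δt = 1.
p: 0.21000 → 0.26706  (Δp = +0.05706)
p: 0.26706 → 0.32087  (Δp = +0.05382)
p: 0.32087 → 0.36430  (Δp = +0.04342)
p: 0.36430 → 0.39414  (Δp = +0.02984)

0.394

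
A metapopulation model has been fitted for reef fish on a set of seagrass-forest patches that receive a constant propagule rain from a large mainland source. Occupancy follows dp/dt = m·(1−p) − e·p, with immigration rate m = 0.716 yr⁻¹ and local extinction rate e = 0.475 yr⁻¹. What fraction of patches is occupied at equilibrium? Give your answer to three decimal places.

0.601

At equilibrium the propagule rain into empty patches balances local extinction: m(1−p*) = e·p*.
p* = m/(m+e) = 0.716/(0.716+0.475) = 0.716/1.1910 = 0.6012.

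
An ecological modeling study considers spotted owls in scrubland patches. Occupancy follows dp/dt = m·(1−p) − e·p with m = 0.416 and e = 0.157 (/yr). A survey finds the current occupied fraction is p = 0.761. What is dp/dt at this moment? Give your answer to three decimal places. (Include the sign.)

Colonization term: m·(1−p) = 0.416×0.2390 = 0.09942.
Extinction term: e·p = 0.11948.
dp/dt = 0.09942 − 0.11948 = -0.02005.

-0.020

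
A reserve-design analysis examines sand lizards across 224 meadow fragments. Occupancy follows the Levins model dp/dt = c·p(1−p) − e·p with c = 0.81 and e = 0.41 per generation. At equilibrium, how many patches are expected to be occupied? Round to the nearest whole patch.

p* = 1 − e/c = 1 − 0.41/0.81 = 0.4938.
Expected occupied patches = N × p* = 224 × 0.4938 = 110.62 ≈ 111.

111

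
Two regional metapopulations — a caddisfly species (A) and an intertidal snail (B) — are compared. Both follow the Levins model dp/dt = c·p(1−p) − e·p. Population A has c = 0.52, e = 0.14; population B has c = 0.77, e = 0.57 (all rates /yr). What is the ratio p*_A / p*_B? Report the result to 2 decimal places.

A: p*_A = 1 − 0.14/0.52 = 0.7308.
B: p*_B = 1 − 0.57/0.77 = 0.2597.
p*_A / p*_B = 0.7308/0.2597 = 2.8135.

2.81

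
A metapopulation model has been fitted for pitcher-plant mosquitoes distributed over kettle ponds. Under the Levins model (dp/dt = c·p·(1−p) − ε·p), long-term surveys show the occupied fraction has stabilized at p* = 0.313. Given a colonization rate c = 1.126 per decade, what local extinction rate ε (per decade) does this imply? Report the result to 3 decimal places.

At equilibrium c(1−p*) = ε.
ε = 1.126 × (1 − 0.313) = 1.126 × 0.6870 = 0.7736.

0.774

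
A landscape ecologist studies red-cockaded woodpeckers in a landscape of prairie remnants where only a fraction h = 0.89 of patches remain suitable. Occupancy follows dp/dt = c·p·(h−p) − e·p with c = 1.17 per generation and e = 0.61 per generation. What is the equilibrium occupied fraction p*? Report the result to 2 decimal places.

Setting dp/dt = 0 and dividing by p* gives c·(h−p*) = e.
So p* = h − e/c = 0.89 − 0.61/1.17 = 0.89 − 0.5214 = 0.3686.

0.37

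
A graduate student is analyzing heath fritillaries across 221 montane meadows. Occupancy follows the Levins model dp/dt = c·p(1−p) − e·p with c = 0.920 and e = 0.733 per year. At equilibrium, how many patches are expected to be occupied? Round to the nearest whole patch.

45

p* = 1 − e/c = 1 − 0.733/0.920 = 0.2033.
Expected occupied patches = N × p* = 221 × 0.2033 = 44.92 ≈ 45.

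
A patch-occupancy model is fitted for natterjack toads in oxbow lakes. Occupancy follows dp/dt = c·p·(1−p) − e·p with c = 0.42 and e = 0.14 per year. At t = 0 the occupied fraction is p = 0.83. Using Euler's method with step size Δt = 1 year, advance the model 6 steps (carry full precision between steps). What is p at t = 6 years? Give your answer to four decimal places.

0.6840

Update rule: p ← p + [c·p·(1−p) − e·p]·Δt with Δt = 1.
p: 0.83000 → 0.77306  (Δp = -0.05694)
p: 0.77306 → 0.73852  (Δp = -0.03455)
p: 0.73852 → 0.71623  (Δp = -0.02229)
p: 0.71623 → 0.70132  (Δp = -0.01491)
p: 0.70132 → 0.69111  (Δp = -0.01021)
p: 0.69111 → 0.68402  (Δp = -0.00710)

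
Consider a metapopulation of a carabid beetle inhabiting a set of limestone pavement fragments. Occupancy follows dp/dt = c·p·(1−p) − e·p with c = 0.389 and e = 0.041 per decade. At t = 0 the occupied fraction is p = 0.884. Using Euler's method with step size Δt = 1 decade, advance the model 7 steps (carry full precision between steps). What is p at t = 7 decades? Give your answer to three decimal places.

0.894

Update rule: p ← p + [c·p·(1−p) − e·p]·Δt with Δt = 1.
step 1: Δp = +0.00365, p = 0.88765
step 2: Δp = +0.00240, p = 0.89005
step 3: Δp = +0.00158, p = 0.89162
step 4: Δp = +0.00103, p = 0.89266
step 5: Δp = +0.00068, p = 0.89333
step 6: Δp = +0.00044, p = 0.89377
step 7: Δp = +0.00029, p = 0.89406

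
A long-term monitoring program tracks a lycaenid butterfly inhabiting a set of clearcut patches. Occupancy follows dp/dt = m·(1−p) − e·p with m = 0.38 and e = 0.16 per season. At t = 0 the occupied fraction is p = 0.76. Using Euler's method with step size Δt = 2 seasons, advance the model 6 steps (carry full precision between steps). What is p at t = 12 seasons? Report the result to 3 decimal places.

Update rule: p ← p + [m·(1−p) − e·p]·Δt with Δt = 2.
step 1: Δp = -0.06080, p = 0.69920
step 2: Δp = +0.00486, p = 0.70406
step 3: Δp = -0.00039, p = 0.70367
step 4: Δp = +0.00003, p = 0.70371
step 5: Δp = -0.00000, p = 0.70370
step 6: Δp = +0.00000, p = 0.70370

0.704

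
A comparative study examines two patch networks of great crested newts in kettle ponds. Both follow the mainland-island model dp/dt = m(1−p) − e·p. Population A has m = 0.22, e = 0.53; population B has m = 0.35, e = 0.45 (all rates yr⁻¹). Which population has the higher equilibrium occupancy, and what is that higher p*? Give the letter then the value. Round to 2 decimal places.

A: p*_A = m/(m+e) = 0.22/0.7500 = 0.2933.
B: p*_B = 0.35/0.8000 = 0.4375.
B is higher at 0.4375.

B, 0.44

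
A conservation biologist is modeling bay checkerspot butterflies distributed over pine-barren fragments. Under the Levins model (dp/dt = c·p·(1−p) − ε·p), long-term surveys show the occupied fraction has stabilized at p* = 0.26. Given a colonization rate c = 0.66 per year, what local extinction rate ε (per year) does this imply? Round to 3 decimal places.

0.488

At equilibrium c(1−p*) = ε.
ε = 0.66 × (1 − 0.26) = 0.66 × 0.7400 = 0.4884.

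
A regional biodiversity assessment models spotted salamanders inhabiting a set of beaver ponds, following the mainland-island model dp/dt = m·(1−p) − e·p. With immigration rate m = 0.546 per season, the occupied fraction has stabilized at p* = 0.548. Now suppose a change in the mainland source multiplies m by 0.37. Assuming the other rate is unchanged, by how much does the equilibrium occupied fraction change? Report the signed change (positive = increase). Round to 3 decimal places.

-0.238

Balance m(1−p*) = e·p* gives e = m(1−p*)/p* = 0.546×0.45200/0.54800 = 0.45035.
New p* = m/(m+e) = 0.20202/(0.20202+0.45035) = 0.30967.
Δp* = 0.30967 − 0.54800 = -0.23833.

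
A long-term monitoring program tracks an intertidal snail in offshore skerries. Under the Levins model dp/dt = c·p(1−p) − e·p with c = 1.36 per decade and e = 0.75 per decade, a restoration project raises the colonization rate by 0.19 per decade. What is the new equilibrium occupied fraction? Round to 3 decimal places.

Before: p* = 1 − 0.75/1.36 = 0.4485.
After the change, c = 1.55, e = 0.75, so p* = 1 − 0.75/1.55 = 0.5161.

0.516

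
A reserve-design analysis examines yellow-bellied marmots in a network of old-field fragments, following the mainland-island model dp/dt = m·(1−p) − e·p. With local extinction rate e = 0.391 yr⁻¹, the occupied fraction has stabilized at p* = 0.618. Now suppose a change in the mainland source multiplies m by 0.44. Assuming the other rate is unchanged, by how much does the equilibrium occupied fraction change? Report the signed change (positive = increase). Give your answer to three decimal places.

-0.202

Balance m(1−p*) = e·p* gives m = e·p*/(1−p*) = 0.391×0.61800/0.38200 = 0.63256.
New p* = m/(m+e) = 0.27833/(0.27833+0.39100) = 0.41583.
Δp* = 0.41583 − 0.61800 = -0.20217.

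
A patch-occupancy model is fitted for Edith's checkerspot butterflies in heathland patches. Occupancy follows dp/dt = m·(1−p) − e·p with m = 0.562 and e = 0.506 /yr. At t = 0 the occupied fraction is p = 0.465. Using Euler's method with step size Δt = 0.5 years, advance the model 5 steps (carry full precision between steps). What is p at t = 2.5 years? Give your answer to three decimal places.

Update rule: p ← p + [m·(1−p) − e·p]·Δt with Δt = 0.5.
t = 0.5: p = 0.46500 + (+0.03269) = 0.49769
t = 1: p = 0.49769 + (+0.01523) = 0.51292
t = 1.5: p = 0.51292 + (+0.00710) = 0.52002
t = 2: p = 0.52002 + (+0.00331) = 0.52333
t = 2.5: p = 0.52333 + (+0.00154) = 0.52487

0.525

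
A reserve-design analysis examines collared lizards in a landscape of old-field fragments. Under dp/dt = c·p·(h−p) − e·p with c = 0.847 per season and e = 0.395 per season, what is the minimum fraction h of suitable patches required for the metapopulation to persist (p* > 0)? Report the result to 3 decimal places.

p* = h − e/c is positive only when h > e/c.
h_min = e/c = 0.395/0.847 = 0.4664.

0.466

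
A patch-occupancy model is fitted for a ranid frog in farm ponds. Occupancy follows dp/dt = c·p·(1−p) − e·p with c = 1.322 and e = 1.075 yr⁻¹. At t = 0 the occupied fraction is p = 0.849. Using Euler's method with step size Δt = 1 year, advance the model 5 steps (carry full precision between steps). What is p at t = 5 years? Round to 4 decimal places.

0.1468

Update rule: p ← p + [c·p·(1−p) − e·p]·Δt with Δt = 1.
t = 1: p = 0.84900 + (-0.74320) = 0.10580
t = 2: p = 0.10580 + (+0.01133) = 0.11714
t = 3: p = 0.11714 + (+0.01079) = 0.12793
t = 4: p = 0.12793 + (+0.00996) = 0.13789
t = 5: p = 0.13789 + (+0.00892) = 0.14682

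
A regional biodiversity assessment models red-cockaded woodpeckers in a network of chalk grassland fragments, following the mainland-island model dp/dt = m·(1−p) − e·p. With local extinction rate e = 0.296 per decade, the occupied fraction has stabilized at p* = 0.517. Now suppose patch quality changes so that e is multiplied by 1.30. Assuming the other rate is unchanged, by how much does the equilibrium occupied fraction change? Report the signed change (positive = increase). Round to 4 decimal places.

-0.0654

Balance m(1−p*) = e·p* gives m = e·p*/(1−p*) = 0.296×0.51700/0.48300 = 0.31684.
New p* = m/(m+e) = 0.31684/(0.31684+0.38480) = 0.45157.
Δp* = 0.45157 − 0.51700 = -0.06543.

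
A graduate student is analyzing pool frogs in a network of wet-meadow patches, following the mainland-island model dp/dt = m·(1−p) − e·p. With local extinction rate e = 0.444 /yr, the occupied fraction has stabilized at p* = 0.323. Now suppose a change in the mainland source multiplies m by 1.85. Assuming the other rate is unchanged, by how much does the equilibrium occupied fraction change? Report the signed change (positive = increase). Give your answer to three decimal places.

Balance m(1−p*) = e·p* gives m = e·p*/(1−p*) = 0.444×0.32300/0.67700 = 0.21183.
New p* = m/(m+e) = 0.39189/(0.39189+0.44400) = 0.46883.
Δp* = 0.46883 − 0.32300 = +0.14583.

0.146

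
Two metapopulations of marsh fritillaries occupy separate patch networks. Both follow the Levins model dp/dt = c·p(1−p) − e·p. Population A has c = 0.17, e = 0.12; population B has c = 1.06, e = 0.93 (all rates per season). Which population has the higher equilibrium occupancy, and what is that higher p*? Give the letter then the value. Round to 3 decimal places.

A: p*_A = 1 − 0.12/0.17 = 0.2941.
B: p*_B = 1 − 0.93/1.06 = 0.1226.
A is higher at 0.2941.

A, 0.294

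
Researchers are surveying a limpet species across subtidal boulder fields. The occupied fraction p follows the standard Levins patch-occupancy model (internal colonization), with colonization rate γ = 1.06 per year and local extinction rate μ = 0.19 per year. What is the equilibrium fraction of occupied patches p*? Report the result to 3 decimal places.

0.821

At equilibrium, colonization balances extinction: γ·p*·(1−p*) = μ·p*.
So p* = 1 − μ/γ = 1 − 0.19/1.06 = 1 − 0.1792 = 0.8208.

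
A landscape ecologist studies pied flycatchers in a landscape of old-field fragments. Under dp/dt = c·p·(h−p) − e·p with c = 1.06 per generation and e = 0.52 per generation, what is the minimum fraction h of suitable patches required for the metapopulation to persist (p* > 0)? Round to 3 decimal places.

0.491

p* = h − e/c is positive only when h > e/c.
h_min = e/c = 0.52/1.06 = 0.4906.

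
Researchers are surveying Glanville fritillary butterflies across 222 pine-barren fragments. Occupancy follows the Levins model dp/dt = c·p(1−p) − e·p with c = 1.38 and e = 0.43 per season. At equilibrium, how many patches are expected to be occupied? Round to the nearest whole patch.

153

p* = 1 − e/c = 1 − 0.43/1.38 = 0.6884.
Expected occupied patches = N × p* = 222 × 0.6884 = 152.83 ≈ 153.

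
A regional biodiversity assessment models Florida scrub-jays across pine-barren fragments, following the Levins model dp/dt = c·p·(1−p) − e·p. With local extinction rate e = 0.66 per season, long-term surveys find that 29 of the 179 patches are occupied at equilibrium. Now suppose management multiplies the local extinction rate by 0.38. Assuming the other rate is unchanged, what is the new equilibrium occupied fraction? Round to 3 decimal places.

0.682

Observed p* = 29/179 = 0.16201.
Balance c(1−p*) = e gives c = e/(1 − 0.16201) = 0.66/0.83799 = 0.78760.
New p* = 1 − e/c = 1 − 0.25080/0.78760 = 0.68156.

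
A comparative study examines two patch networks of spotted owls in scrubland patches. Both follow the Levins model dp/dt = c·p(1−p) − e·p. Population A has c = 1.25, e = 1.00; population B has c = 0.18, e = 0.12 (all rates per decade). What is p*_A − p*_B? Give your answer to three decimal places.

A: p*_A = 1 − 1.00/1.25 = 0.2000.
B: p*_B = 1 − 0.12/0.18 = 0.3333.
p*_A − p*_B = 0.2000 − 0.3333 = -0.1333.

-0.133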